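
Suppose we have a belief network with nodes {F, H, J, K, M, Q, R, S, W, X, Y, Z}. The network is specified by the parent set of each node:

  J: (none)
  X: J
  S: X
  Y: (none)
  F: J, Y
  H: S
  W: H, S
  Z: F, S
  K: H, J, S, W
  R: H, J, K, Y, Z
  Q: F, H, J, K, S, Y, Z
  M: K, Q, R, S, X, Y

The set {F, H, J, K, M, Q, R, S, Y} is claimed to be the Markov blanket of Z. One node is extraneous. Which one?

Z's parents: F, S.
Children of Z: Q, R.
Co-parents of Z (other parents of its children):
  R: H, J, K, Y
  Q: F, H, J, K, S, Y
MB(Z) = {F, H, J, K, Q, R, S, Y}.
M is neither a parent, child, nor co-parent of Z, so it does not belong.

M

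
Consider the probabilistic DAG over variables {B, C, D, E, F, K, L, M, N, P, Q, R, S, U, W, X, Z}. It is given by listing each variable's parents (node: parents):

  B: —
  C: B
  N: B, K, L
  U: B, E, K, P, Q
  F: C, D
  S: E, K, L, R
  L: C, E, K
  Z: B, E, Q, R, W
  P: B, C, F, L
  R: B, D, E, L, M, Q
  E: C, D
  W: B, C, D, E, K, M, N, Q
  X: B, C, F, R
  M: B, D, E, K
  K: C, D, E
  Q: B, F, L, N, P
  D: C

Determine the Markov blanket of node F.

By definition, MB(F) is built from F's parents, F's children, and the co-parents of F.
F has parents C, D.
Children of F: P, Q, X.
Co-parents of F (other parents of its children):
  P: B, C, L
  Q: B, L, N, P
  X: B, C, R
MB(F) = {B, C, D, L, N, P, Q, R, X}.

{B, C, D, L, N, P, Q, R, X}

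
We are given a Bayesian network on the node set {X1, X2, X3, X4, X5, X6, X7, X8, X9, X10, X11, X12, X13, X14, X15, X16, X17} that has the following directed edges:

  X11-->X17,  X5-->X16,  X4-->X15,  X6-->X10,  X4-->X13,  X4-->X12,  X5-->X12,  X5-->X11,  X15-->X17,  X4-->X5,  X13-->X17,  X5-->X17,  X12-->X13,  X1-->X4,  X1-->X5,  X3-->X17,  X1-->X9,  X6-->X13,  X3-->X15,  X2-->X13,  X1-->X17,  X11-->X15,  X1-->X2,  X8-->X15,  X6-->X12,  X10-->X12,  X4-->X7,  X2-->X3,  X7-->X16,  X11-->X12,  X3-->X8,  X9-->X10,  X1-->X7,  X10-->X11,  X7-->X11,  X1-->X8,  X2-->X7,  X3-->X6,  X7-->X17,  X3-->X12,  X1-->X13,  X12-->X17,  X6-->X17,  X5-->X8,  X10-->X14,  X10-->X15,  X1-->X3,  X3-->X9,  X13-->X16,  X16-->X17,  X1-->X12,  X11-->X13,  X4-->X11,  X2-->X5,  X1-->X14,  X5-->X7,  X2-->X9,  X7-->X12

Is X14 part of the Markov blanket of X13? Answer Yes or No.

No

Pa(X13) = {X1, X2, X4, X6, X11, X12}.
X13 has children X16, X17.
For each child, the remaining parents (spouses of X13):
  X16 also has parents X5, X7.
  X17 also has parents X1, X3, X5, X6, X7, X11, X12, X15, X16.
MB(X13) = {X1, X2, X3, X4, X5, X6, X7, X11, X12, X15, X16, X17}; X14 is not in this set.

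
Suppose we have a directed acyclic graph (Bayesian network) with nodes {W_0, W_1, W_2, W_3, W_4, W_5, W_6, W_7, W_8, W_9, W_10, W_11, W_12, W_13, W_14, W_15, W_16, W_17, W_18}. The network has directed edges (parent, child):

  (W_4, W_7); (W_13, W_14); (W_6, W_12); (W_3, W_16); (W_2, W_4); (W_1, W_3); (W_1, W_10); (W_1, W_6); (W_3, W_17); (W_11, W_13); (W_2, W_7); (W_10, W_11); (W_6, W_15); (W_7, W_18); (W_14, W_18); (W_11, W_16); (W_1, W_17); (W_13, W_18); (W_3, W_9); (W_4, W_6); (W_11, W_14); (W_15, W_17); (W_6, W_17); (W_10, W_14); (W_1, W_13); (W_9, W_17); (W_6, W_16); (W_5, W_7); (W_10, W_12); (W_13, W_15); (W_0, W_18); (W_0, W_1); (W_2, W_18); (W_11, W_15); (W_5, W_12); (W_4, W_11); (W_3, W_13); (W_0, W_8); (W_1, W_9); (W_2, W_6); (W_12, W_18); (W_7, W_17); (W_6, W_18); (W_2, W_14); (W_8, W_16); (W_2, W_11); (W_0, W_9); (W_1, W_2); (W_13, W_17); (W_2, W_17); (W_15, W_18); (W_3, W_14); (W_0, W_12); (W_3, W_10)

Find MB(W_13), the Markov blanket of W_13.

Pa(W_13) = {W_1, W_3, W_11}.
Children of W_13: W_14, W_15, W_17, W_18.
Co-parents of W_13 (other parents of its children):
  W_14's other parents are W_2, W_3, W_10, W_11.
  W_15 also has parents W_6, W_11.
  W_17's other parents are W_1, W_2, W_3, W_6, W_7, W_9, W_15.
  parents(W_18) \ {W_13} = {W_0, W_2, W_6, W_7, W_12, W_14, W_15}.
MB(W_13) = {W_0, W_1, W_2, W_3, W_6, W_7, W_9, W_10, W_11, W_12, W_14, W_15, W_17, W_18}.

{W_0, W_1, W_2, W_3, W_6, W_7, W_9, W_10, W_11, W_12, W_14, W_15, W_17, W_18}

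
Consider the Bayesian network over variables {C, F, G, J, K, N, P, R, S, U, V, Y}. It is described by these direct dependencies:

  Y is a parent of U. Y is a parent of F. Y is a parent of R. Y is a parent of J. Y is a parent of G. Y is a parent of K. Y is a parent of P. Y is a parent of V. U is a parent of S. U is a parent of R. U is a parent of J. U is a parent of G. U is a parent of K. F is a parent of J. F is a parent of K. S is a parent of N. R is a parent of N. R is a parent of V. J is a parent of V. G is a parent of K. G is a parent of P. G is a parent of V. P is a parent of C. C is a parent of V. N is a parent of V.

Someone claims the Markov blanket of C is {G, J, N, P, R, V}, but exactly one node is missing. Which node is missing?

Y

By definition, MB(C) is built from C's parents, C's children, and the co-parents of C.
Ch(C) = {V}.
C's parents: P.
Parents of each child, excluding C:
  V: G, J, N, R, Y
MB(C) = {G, J, N, P, R, V, Y}.
Comparing with the claimed set, Y is missing.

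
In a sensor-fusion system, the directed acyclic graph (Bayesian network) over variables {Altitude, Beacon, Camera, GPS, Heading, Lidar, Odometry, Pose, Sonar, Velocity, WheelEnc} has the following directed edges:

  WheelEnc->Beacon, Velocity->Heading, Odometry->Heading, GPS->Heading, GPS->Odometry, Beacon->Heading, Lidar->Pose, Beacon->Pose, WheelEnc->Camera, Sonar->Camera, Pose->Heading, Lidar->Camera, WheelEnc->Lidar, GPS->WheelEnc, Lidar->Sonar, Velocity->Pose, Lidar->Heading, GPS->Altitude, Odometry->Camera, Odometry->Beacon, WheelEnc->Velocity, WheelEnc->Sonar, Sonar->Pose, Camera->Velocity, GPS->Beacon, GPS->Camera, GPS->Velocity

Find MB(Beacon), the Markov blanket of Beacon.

{GPS, Heading, Lidar, Odometry, Pose, Sonar, Velocity, WheelEnc}

Parents of Beacon: GPS, Odometry, WheelEnc.
Beacon has children Heading, Pose.
Co-parents of Beacon (other parents of its children):
  Pose: Lidar, Sonar, Velocity
  Heading: GPS, Lidar, Odometry, Pose, Velocity
So the Markov blanket of Beacon is {GPS, Heading, Lidar, Odometry, Pose, Sonar, Velocity, WheelEnc}.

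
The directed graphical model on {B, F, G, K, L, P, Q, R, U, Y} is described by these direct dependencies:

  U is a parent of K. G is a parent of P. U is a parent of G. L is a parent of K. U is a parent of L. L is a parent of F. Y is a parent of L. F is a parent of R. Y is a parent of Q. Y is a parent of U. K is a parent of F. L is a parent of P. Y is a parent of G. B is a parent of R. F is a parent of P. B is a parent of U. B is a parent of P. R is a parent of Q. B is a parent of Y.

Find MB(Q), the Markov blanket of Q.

{R, Y}

By definition, MB(Q) is built from Q's parents, Q's children, and the co-parents of Q.
Q's parents: R, Y.
Children of Q: none.
Q has no children, so there are no co-parents.
Union: {R, Y} ∪ {} ∪ {} = {R, Y}.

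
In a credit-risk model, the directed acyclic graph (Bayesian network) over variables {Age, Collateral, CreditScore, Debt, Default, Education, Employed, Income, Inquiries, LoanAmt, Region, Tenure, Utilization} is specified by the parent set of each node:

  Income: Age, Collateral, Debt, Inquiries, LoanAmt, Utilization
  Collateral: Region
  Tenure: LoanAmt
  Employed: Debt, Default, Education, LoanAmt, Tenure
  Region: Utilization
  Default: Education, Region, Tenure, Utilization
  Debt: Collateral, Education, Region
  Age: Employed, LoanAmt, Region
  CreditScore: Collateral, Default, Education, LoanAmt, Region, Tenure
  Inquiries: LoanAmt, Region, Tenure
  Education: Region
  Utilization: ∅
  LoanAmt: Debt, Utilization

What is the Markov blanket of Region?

A node's Markov blanket = Pa ∪ Ch ∪ (parents of Ch other than the node itself).
Pa(Region) = {Utilization}.
Region's children: Age, Collateral, CreditScore, Debt, Default, Education, Inquiries.
Co-parents of Region (other parents of its children):
  Collateral: no additional parents.
  Education: no additional parents.
  parents(Debt) \ {Region} = {Collateral, Education}.
  Default's other parents are Education, Tenure, Utilization.
  Inquiries's other parents are LoanAmt, Tenure.
  Age's other parents are Employed, LoanAmt.
  parents(CreditScore) \ {Region} = {Collateral, Default, Education, LoanAmt, Tenure}.
Taking the union gives {Age, Collateral, CreditScore, Debt, Default, Education, Employed, Inquiries, LoanAmt, Tenure, Utilization}.

{Age, Collateral, CreditScore, Debt, Default, Education, Employed, Inquiries, LoanAmt, Tenure, Utilization}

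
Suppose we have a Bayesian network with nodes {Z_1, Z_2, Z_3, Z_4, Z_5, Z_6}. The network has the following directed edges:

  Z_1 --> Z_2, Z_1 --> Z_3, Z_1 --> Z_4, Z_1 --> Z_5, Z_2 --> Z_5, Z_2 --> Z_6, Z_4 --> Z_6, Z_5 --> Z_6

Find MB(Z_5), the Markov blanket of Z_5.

{Z_1, Z_2, Z_4, Z_6}

Parents of Z_5: Z_1, Z_2.
Z_5 has child Z_6.
For each child, the remaining parents (spouses of Z_5):
  Z_6 also has parents Z_2, Z_4.
Taking the union gives {Z_1, Z_2, Z_4, Z_6}.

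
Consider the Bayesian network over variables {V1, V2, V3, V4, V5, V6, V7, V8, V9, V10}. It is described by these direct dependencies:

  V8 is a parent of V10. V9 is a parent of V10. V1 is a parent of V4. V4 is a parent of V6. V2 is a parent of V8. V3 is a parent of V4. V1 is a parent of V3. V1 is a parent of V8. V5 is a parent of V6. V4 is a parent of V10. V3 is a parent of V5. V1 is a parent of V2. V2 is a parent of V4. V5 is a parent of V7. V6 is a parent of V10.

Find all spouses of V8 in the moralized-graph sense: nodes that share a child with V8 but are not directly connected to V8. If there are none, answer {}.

Children of V8: V10.
  V10: V4, V6, V9
Excluding nodes already adjacent to V8 (V1, V2, V10), the co-parent-only contribution is {V4, V6, V9}.

{V4, V6, V9}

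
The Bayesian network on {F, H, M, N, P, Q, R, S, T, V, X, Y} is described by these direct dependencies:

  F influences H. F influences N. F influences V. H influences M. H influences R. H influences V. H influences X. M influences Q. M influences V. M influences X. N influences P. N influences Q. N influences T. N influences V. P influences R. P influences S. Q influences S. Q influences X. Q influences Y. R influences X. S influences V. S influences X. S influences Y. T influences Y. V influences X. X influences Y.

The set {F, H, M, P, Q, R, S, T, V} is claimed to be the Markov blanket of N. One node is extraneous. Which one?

R

N's children: P, Q, T, V.
Parents of N: F.
For each child, the remaining parents (spouses of N):
  P has no other parent.
  parents(Q) \ {N} = {M}.
  T: no additional parents.
  V also has parents F, H, M, S.
MB(N) = {F, H, M, P, Q, S, T, V}.
R is neither a parent, child, nor co-parent of N, so it does not belong.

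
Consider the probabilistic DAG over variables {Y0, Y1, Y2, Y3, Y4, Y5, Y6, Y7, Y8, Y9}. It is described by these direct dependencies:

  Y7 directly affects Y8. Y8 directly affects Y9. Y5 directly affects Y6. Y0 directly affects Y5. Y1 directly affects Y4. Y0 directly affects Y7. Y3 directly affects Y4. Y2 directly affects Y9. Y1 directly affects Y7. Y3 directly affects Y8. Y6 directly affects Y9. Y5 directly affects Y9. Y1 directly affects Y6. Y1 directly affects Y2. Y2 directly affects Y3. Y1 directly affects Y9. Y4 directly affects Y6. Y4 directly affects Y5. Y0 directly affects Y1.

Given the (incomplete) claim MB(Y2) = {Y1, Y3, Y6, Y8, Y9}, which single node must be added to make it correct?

Y5

By definition, MB(Y2) is built from Y2's parents, Y2's children, and the co-parents of Y2.
Y2's parents: Y1.
Children of Y2: Y3, Y9.
Co-parents of Y2 (other parents of its children):
  Y3: no additional parents.
  Y9 also has parents Y1, Y5, Y6, Y8.
MB(Y2) = {Y1, Y3, Y5, Y6, Y8, Y9}.
Comparing with the claimed set, Y5 is missing.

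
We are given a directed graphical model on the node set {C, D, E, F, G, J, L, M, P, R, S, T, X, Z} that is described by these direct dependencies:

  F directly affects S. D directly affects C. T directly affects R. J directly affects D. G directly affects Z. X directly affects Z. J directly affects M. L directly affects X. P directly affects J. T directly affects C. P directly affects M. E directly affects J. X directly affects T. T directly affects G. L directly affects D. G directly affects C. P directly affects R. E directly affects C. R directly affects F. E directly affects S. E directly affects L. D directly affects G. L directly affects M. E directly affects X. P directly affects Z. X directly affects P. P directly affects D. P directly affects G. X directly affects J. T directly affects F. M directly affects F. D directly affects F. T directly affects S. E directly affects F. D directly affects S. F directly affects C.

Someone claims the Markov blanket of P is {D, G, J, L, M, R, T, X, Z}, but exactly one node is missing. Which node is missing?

E

A node's Markov blanket = Pa ∪ Ch ∪ (parents of Ch other than the node itself).
Pa(P) = {X}.
Children of P: D, G, J, M, R, Z.
Parents of each child, excluding P:
  parents(J) \ {P} = {E, X}.
  M's other parents are J, L.
  parents(D) \ {P} = {J, L}.
  R's other parent is T.
  G's other parents are D, T.
  Z's other parents are G, X.
MB(P) = {D, E, G, J, L, M, R, T, X, Z}.
Comparing with the claimed set, E is missing.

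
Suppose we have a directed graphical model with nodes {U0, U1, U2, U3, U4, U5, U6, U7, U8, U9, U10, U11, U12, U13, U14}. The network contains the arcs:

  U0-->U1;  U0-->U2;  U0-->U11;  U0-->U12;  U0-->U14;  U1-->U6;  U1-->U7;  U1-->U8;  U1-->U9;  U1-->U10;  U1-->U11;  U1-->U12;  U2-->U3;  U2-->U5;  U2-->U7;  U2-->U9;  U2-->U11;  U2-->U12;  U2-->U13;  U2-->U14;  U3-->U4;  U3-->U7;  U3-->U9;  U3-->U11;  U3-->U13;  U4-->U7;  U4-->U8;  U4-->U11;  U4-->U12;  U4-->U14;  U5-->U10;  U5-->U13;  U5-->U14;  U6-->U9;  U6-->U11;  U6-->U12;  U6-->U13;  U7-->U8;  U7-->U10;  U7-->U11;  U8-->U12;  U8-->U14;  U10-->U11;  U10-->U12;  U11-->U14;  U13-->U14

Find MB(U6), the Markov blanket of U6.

{U0, U1, U2, U3, U4, U5, U7, U8, U9, U10, U11, U12, U13}

Recall MB(v) = parents ∪ children ∪ spouses, where spouses are the other parents of v's children.
Parents of U6: U1.
Children of U6: U9, U11, U12, U13.
Parents of each child, excluding U6:
  U9: U1, U2, U3
  U11: U0, U1, U2, U3, U4, U7, U10
  U12: U0, U1, U2, U4, U8, U10
  U13: U2, U3, U5
MB(U6) = {U0, U1, U2, U3, U4, U5, U7, U8, U9, U10, U11, U12, U13}.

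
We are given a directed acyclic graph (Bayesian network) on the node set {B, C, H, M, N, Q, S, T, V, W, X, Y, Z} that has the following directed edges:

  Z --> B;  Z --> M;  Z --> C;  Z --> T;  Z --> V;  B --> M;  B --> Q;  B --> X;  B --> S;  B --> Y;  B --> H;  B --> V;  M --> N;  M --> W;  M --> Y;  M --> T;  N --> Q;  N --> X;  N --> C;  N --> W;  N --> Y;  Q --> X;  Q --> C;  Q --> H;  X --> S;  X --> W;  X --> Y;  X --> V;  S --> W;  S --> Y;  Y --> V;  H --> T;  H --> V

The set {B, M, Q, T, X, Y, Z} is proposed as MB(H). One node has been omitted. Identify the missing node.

H's parents: B, Q.
H has children T, V.
Other parents of H's children:
  T also has parents M, Z.
  parents(V) \ {H} = {B, X, Y, Z}.
MB(H) = {B, M, Q, T, V, X, Y, Z}.
Comparing with the claimed set, V is missing.

V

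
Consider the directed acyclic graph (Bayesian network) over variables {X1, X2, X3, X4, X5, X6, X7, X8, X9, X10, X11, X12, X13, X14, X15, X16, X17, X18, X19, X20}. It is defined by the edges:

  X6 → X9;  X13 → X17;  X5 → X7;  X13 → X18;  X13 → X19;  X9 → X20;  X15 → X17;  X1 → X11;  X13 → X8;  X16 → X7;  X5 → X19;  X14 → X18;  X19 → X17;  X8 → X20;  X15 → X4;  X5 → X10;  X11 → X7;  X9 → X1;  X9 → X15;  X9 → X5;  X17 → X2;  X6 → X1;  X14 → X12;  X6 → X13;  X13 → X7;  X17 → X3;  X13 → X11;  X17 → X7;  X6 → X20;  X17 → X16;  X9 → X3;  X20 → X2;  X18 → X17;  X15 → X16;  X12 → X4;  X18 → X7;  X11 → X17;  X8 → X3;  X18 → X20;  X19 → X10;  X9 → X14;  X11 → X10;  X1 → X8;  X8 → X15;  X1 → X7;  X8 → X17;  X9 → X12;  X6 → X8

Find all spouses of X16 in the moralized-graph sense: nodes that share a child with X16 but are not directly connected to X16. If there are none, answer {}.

Children of X16: X7.
  X7 also has parents X1, X5, X11, X13, X17, X18.
Excluding nodes already adjacent to X16 (X7, X15, X17), the co-parent-only contribution is {X1, X5, X11, X13, X18}.

{X1, X5, X11, X13, X18}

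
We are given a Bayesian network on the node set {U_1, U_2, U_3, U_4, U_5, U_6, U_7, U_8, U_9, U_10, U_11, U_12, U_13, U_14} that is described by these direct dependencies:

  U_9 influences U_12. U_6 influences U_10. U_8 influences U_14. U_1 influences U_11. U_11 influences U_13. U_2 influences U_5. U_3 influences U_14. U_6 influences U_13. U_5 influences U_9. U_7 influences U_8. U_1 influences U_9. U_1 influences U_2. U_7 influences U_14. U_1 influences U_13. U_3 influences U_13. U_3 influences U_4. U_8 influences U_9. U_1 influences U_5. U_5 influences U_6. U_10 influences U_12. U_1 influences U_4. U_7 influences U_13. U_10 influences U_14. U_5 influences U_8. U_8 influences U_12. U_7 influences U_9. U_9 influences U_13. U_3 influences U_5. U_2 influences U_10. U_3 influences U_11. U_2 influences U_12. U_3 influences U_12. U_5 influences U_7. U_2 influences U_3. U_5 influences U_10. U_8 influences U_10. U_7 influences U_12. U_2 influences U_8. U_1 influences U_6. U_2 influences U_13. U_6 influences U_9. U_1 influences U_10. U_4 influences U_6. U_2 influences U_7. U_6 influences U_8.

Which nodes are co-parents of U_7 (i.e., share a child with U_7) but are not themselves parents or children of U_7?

Children of U_7: U_8, U_9, U_12, U_13, U_14.
  parents(U_8) \ {U_7} = {U_2, U_5, U_6}.
  U_9's other parents are U_1, U_5, U_6, U_8.
  parents(U_12) \ {U_7} = {U_2, U_3, U_8, U_9, U_10}.
  parents(U_13) \ {U_7} = {U_1, U_2, U_3, U_6, U_9, U_11}.
  U_14 also has parents U_3, U_8, U_10.
Excluding nodes already adjacent to U_7 (U_2, U_5, U_8, U_9, U_12, U_13, U_14), the co-parent-only contribution is {U_1, U_3, U_6, U_10, U_11}.

{U_1, U_3, U_6, U_10, U_11}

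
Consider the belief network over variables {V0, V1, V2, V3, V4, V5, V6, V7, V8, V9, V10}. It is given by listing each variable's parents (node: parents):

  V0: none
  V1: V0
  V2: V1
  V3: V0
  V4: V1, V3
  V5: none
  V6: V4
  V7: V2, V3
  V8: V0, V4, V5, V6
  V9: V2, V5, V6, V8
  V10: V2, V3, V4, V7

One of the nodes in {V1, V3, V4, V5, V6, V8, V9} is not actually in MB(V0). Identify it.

V9

A node's Markov blanket = Pa ∪ Ch ∪ (parents of Ch other than the node itself).
V0 has no parents.
Ch(V0) = {V1, V3, V8}.
For each child, the remaining parents (spouses of V0):
  V1: no additional parents.
  V3 has no other parent.
  parents(V8) \ {V0} = {V4, V5, V6}.
MB(V0) = {V1, V3, V4, V5, V6, V8}.
V9 is neither a parent, child, nor co-parent of V0, so it does not belong.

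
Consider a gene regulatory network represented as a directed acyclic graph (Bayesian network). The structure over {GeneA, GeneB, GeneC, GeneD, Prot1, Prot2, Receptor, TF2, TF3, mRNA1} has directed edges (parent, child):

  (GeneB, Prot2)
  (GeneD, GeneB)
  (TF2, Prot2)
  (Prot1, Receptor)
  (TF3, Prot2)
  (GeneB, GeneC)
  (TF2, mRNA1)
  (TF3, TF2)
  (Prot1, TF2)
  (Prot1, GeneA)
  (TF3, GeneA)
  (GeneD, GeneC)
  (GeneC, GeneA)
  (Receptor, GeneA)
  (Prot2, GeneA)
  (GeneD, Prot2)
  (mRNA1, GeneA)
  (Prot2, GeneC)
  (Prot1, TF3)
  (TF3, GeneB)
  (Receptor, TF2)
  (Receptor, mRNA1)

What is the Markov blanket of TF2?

Parents of TF2: Prot1, Receptor, TF3.
Ch(TF2) = {Prot2, mRNA1}.
Other parents of TF2's children:
  Prot2's other parents are GeneB, GeneD, TF3.
  parents(mRNA1) \ {TF2} = {Receptor}.
MB(TF2) = {GeneB, GeneD, Prot1, Prot2, Receptor, TF3, mRNA1}.

{GeneB, GeneD, Prot1, Prot2, Receptor, TF3, mRNA1}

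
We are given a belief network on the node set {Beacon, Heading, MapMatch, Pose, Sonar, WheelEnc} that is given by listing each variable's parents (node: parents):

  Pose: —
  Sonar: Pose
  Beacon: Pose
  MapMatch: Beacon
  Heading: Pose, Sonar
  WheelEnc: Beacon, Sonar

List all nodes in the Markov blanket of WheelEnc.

A node's Markov blanket = Pa ∪ Ch ∪ (parents of Ch other than the node itself).
WheelEnc's parents: Beacon, Sonar.
WheelEnc has no children.
With no children, WheelEnc has no spouses; the co-parent set is empty.
Union: {Beacon, Sonar} ∪ {} ∪ {} = {Beacon, Sonar}.

{Beacon, Sonar}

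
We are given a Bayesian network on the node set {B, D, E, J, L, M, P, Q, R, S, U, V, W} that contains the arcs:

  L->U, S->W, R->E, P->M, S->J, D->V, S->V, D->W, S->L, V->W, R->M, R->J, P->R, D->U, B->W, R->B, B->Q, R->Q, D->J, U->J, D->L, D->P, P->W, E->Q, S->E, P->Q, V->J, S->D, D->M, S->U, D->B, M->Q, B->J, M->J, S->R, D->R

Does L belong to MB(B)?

No

Recall MB(v) = parents ∪ children ∪ spouses, where spouses are the other parents of v's children.
B's parents: D, R.
B has children J, Q, W.
Other parents of B's children:
  Q: E, M, P, R
  J: D, M, R, S, U, V
  W: D, P, S, V
MB(B) = {D, E, J, M, P, Q, R, S, U, V, W}; L is not in this set.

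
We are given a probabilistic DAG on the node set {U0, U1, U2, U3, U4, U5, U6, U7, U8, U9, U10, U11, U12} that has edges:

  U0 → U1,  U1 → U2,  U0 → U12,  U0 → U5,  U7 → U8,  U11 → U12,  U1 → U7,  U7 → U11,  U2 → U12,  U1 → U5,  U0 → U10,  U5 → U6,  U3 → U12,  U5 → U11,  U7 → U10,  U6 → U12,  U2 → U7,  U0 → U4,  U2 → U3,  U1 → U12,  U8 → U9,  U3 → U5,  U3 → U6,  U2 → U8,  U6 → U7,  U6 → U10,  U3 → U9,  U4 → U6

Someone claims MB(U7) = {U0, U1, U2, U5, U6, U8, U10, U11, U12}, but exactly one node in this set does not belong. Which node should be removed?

Children of U7: U8, U10, U11.
Pa(U7) = {U1, U2, U6}.
For each child, the remaining parents (spouses of U7):
  parents(U8) \ {U7} = {U2}.
  parents(U10) \ {U7} = {U0, U6}.
  U11's other parent is U5.
MB(U7) = {U0, U1, U2, U5, U6, U8, U10, U11}.
U12 is neither a parent, child, nor co-parent of U7, so it does not belong.

U12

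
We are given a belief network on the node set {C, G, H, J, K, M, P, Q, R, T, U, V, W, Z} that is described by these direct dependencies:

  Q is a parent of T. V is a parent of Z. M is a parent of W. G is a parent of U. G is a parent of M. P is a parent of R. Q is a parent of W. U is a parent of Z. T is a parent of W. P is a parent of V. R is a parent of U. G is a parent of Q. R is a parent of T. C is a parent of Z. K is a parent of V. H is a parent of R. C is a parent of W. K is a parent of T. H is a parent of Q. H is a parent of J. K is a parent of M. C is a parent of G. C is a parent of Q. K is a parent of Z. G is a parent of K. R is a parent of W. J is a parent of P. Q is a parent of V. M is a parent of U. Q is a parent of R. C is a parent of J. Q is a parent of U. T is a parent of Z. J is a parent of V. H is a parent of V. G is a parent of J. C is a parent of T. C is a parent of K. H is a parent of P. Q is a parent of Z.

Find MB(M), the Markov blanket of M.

M has parents G, K.
Children of M: U, W.
For each child, the remaining parents (spouses of M):
  parents(U) \ {M} = {G, Q, R}.
  W's other parents are C, Q, R, T.
Taking the union gives {C, G, K, Q, R, T, U, W}.

{C, G, K, Q, R, T, U, W}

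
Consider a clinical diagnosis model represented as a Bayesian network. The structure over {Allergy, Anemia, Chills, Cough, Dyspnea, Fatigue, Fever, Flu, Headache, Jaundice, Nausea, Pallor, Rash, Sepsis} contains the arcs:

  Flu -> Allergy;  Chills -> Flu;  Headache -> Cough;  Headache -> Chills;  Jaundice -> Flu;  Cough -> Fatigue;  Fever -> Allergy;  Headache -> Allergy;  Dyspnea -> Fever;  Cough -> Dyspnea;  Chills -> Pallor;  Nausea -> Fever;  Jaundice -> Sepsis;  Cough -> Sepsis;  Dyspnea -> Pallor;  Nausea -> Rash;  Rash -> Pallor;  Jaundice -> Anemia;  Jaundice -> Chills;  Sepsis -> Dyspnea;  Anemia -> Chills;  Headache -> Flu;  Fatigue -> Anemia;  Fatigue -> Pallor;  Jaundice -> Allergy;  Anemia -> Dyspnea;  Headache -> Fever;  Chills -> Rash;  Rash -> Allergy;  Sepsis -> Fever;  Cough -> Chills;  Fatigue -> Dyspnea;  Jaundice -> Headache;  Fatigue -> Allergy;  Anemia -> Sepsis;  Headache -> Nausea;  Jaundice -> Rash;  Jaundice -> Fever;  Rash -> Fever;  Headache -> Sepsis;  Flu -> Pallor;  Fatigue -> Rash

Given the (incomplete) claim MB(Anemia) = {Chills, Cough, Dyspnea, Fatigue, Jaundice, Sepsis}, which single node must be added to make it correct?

Anemia's parents: Fatigue, Jaundice.
Anemia's children: Chills, Dyspnea, Sepsis.
Co-parents of Anemia (other parents of its children):
  Chills's other parents are Cough, Headache, Jaundice.
  parents(Sepsis) \ {Anemia} = {Cough, Headache, Jaundice}.
  Dyspnea also has parents Cough, Fatigue, Sepsis.
MB(Anemia) = {Chills, Cough, Dyspnea, Fatigue, Headache, Jaundice, Sepsis}.
Comparing with the claimed set, Headache is missing.

Headache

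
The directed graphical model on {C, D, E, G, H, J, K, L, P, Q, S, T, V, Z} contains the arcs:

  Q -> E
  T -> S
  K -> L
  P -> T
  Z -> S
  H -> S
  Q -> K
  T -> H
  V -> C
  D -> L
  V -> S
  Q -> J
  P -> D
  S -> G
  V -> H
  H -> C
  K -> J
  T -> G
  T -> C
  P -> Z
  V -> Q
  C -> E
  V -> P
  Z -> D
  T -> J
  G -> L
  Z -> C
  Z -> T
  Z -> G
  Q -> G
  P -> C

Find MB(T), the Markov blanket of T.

{C, G, H, J, K, P, Q, S, V, Z}

Parents of T: P, Z.
T has children C, G, H, J, S.
Other parents of T's children:
  H also has parent V.
  S's other parents are H, V, Z.
  parents(G) \ {T} = {Q, S, Z}.
  C's other parents are H, P, V, Z.
  parents(J) \ {T} = {K, Q}.
Union: {P, Z} ∪ {C, G, H, J, S} ∪ {H, K, P, Q, S, V, Z} = {C, G, H, J, K, P, Q, S, V, Z}.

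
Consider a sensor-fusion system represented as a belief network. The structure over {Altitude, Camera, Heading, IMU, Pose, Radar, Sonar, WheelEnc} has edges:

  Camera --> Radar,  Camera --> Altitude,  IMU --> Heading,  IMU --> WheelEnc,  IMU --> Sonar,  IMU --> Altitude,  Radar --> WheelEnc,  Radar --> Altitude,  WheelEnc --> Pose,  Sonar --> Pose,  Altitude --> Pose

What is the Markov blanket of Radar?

{Altitude, Camera, IMU, WheelEnc}

Pa(Radar) = {Camera}.
Ch(Radar) = {Altitude, WheelEnc}.
Co-parents of Radar (other parents of its children):
  WheelEnc's other parent is IMU.
  Altitude also has parents Camera, IMU.
Union: {Camera} ∪ {Altitude, WheelEnc} ∪ {Camera, IMU} = {Altitude, Camera, IMU, WheelEnc}.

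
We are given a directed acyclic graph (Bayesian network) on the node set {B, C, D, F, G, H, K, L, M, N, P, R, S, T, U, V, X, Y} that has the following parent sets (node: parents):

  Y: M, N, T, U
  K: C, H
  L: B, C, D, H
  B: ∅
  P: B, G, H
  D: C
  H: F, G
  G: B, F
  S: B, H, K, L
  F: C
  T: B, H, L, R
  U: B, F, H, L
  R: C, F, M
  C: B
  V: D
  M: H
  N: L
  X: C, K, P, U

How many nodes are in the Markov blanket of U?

12

Recall MB(v) = parents ∪ children ∪ spouses, where spouses are the other parents of v's children.
Ch(U) = {X, Y}.
U's parents: B, F, H, L.
Co-parents of U (other parents of its children):
  X: C, K, P
  Y: M, N, T
MB(U) = {B, C, F, H, K, L, M, N, P, T, X, Y}, which has 12 nodes.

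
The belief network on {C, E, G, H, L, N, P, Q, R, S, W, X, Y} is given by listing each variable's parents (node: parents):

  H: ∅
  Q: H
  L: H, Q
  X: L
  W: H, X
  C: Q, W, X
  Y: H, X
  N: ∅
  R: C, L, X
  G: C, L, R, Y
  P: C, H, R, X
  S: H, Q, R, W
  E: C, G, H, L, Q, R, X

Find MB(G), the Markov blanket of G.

Recall MB(v) = parents ∪ children ∪ spouses, where spouses are the other parents of v's children.
G has parents C, L, R, Y.
G's children: E.
Co-parents of G (other parents of its children):
  E's other parents are C, H, L, Q, R, X.
MB(G) = {C, E, H, L, Q, R, X, Y}.

{C, E, H, L, Q, R, X, Y}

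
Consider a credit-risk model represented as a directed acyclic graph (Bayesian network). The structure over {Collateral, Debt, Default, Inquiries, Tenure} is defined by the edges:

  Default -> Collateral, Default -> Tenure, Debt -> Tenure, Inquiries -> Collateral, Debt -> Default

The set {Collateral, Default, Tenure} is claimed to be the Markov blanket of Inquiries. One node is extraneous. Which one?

Tenure

Inquiries's parents: none.
Inquiries has child Collateral.
For each child, the remaining parents (spouses of Inquiries):
  Collateral: Default
MB(Inquiries) = {Collateral, Default}.
Tenure is neither a parent, child, nor co-parent of Inquiries, so it does not belong.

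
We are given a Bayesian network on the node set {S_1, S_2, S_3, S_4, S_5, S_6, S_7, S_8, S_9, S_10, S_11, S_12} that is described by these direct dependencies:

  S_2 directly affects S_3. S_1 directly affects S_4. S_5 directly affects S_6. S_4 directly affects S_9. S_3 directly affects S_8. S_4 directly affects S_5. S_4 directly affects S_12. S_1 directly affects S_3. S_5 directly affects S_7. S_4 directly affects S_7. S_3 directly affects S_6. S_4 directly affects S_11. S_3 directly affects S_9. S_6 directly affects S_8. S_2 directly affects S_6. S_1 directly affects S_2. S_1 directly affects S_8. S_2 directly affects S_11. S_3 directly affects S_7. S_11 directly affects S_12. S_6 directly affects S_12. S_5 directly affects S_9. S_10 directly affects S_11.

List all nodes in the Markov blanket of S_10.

Recall MB(v) = parents ∪ children ∪ spouses, where spouses are the other parents of v's children.
S_10's parents: none.
S_10 has child S_11.
Parents of each child, excluding S_10:
  S_11: S_2, S_4
MB(S_10) = {S_2, S_4, S_11}.

{S_2, S_4, S_11}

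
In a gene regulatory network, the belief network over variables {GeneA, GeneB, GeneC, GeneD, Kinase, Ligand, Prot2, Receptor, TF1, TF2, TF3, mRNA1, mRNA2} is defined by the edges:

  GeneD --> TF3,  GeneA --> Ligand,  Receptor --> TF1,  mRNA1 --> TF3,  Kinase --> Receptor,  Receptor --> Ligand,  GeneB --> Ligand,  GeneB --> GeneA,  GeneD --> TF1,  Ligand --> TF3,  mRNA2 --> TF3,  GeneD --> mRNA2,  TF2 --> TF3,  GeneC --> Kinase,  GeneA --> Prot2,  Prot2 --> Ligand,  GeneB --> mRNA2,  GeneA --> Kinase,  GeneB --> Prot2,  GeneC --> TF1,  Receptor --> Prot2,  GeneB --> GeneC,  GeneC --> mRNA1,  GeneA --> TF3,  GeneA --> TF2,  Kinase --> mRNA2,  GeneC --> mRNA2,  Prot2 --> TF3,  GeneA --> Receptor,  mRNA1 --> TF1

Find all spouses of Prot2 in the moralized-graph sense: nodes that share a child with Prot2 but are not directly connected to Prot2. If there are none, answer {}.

{GeneD, TF2, mRNA1, mRNA2}

Children of Prot2: Ligand, TF3.
  Ligand: GeneA, GeneB, Receptor
  TF3: GeneA, GeneD, Ligand, TF2, mRNA1, mRNA2
Excluding nodes already adjacent to Prot2 (GeneA, GeneB, Ligand, Receptor, TF3), the co-parent-only contribution is {GeneD, TF2, mRNA1, mRNA2}.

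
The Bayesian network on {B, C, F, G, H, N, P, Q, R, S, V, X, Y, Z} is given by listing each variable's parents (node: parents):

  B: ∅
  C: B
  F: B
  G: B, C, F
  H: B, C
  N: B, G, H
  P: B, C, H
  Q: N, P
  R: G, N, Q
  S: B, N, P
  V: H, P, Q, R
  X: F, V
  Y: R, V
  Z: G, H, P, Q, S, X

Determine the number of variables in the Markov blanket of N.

7

Pa(N) = {B, G, H}.
Ch(N) = {Q, R, S}.
Other parents of N's children:
  parents(Q) \ {N} = {P}.
  R's other parents are G, Q.
  parents(S) \ {N} = {B, P}.
MB(N) = {B, G, H, P, Q, R, S}, which has 7 nodes.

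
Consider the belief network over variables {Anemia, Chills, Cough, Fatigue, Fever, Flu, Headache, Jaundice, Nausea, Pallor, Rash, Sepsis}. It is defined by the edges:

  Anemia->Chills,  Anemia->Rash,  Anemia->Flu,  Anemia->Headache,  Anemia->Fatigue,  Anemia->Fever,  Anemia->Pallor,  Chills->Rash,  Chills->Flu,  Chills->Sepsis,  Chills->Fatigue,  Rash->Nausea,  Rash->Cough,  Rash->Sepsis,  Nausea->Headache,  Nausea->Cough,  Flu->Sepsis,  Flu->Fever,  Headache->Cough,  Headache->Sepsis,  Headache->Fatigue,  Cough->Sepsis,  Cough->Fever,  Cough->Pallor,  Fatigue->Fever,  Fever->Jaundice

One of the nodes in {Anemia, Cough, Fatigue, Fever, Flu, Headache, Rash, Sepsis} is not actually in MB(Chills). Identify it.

Fever

The Markov blanket of a node is its parents, its children, and the other parents of its children.
Parents of Chills: Anemia.
Children of Chills: Fatigue, Flu, Rash, Sepsis.
Parents of each child, excluding Chills:
  Rash's other parent is Anemia.
  Flu's other parent is Anemia.
  Sepsis's other parents are Cough, Flu, Headache, Rash.
  parents(Fatigue) \ {Chills} = {Anemia, Headache}.
MB(Chills) = {Anemia, Cough, Fatigue, Flu, Headache, Rash, Sepsis}.
Fever is neither a parent, child, nor co-parent of Chills, so it does not belong.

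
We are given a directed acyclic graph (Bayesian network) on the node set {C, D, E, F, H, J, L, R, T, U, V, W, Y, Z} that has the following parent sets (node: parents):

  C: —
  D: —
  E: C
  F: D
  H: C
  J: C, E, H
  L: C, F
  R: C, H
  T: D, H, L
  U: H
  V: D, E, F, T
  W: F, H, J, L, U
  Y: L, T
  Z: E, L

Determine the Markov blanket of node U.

U's children: W.
U has parent H.
Parents of each child, excluding U:
  W: F, H, J, L
Taking the union gives {F, H, J, L, W}.

{F, H, J, L, W}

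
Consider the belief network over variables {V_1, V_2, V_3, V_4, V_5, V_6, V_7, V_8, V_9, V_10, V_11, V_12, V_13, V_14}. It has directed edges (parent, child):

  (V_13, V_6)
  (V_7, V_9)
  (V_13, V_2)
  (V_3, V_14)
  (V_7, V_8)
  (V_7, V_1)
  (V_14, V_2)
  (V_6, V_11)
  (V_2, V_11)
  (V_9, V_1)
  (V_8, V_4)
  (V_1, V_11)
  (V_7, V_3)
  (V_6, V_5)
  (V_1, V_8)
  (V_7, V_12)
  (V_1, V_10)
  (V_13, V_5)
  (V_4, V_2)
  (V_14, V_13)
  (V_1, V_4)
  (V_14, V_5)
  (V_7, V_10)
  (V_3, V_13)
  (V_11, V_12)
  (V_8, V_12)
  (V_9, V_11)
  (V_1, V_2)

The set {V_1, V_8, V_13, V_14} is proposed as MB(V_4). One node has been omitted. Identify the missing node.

Parents of V_4: V_1, V_8.
Ch(V_4) = {V_2}.
Co-parents of V_4 (other parents of its children):
  V_2: V_1, V_13, V_14
MB(V_4) = {V_1, V_2, V_8, V_13, V_14}.
Comparing with the claimed set, V_2 is missing.

V_2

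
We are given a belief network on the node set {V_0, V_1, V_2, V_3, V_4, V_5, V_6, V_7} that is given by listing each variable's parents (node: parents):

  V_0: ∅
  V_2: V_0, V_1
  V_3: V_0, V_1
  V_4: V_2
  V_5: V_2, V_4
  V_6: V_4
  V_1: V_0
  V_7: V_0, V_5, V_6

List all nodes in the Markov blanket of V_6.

{V_0, V_4, V_5, V_7}

V_6's parents: V_4.
V_6's children: V_7.
Other parents of V_6's children:
  V_7: V_0, V_5
Union: {V_4} ∪ {V_7} ∪ {V_0, V_5} = {V_0, V_4, V_5, V_7}.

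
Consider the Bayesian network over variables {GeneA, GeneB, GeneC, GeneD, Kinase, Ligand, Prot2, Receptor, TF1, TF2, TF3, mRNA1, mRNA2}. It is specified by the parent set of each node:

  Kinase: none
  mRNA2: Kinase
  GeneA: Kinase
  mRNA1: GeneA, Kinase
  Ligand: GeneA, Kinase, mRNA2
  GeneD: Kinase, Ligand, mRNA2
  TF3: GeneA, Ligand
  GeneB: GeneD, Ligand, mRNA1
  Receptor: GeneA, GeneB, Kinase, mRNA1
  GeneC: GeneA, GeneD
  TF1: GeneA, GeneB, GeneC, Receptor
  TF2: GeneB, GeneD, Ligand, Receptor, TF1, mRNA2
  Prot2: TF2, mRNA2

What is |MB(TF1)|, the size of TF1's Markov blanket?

By definition, MB(TF1) is built from TF1's parents, TF1's children, and the co-parents of TF1.
TF1's parents: GeneA, GeneB, GeneC, Receptor.
TF1's children: TF2.
Co-parents of TF1 (other parents of its children):
  TF2 also has parents GeneB, GeneD, Ligand, Receptor, mRNA2.
MB(TF1) = {GeneA, GeneB, GeneC, GeneD, Ligand, Receptor, TF2, mRNA2}, which has 8 nodes.

8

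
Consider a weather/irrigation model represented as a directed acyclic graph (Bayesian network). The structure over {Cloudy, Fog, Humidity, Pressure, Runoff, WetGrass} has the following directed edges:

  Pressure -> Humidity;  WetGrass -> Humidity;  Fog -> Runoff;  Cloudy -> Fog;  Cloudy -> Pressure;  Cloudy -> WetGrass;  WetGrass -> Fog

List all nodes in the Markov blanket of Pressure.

A node's Markov blanket = Pa ∪ Ch ∪ (parents of Ch other than the node itself).
Pressure has parent Cloudy.
Pressure's children: Humidity.
For each child, the remaining parents (spouses of Pressure):
  parents(Humidity) \ {Pressure} = {WetGrass}.
Union: {Cloudy} ∪ {Humidity} ∪ {WetGrass} = {Cloudy, Humidity, WetGrass}.

{Cloudy, Humidity, WetGrass}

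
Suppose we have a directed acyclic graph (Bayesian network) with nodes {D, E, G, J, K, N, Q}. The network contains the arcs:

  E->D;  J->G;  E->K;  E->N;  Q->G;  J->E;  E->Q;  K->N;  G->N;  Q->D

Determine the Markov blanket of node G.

The Markov blanket of a node is its parents, its children, and the other parents of its children.
G has child N.
Parents of G: J, Q.
Co-parents of G (other parents of its children):
  N also has parents E, K.
So the Markov blanket of G is {E, J, K, N, Q}.

{E, J, K, N, Q}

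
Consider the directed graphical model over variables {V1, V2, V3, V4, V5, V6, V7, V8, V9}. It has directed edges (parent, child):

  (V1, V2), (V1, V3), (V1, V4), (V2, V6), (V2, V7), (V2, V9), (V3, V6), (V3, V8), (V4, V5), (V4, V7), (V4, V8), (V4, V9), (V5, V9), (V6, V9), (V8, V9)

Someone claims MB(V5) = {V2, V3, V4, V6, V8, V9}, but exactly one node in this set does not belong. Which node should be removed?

The Markov blanket of a node is its parents, its children, and the other parents of its children.
V5's parents: V4.
V5 has child V9.
Parents of each child, excluding V5:
  V9's other parents are V2, V4, V6, V8.
MB(V5) = {V2, V4, V6, V8, V9}.
V3 is neither a parent, child, nor co-parent of V5, so it does not belong.

V3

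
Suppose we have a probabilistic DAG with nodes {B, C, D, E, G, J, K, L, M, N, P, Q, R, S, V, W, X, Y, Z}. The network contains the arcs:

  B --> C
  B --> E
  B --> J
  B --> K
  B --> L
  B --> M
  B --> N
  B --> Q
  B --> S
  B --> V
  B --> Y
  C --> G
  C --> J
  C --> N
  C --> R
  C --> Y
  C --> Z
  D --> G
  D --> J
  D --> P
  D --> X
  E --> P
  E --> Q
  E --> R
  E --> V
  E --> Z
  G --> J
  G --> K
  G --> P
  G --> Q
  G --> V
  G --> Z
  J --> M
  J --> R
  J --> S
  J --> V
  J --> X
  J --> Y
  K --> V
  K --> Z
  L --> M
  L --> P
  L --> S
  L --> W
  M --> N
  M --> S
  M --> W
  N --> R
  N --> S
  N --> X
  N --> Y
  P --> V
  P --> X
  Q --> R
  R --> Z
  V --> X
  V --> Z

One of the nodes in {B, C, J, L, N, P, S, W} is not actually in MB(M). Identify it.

By definition, MB(M) is built from M's parents, M's children, and the co-parents of M.
Pa(M) = {B, J, L}.
M has children N, S, W.
Parents of each child, excluding M:
  N also has parents B, C.
  S's other parents are B, J, L, N.
  W's other parent is L.
MB(M) = {B, C, J, L, N, S, W}.
P is neither a parent, child, nor co-parent of M, so it does not belong.

P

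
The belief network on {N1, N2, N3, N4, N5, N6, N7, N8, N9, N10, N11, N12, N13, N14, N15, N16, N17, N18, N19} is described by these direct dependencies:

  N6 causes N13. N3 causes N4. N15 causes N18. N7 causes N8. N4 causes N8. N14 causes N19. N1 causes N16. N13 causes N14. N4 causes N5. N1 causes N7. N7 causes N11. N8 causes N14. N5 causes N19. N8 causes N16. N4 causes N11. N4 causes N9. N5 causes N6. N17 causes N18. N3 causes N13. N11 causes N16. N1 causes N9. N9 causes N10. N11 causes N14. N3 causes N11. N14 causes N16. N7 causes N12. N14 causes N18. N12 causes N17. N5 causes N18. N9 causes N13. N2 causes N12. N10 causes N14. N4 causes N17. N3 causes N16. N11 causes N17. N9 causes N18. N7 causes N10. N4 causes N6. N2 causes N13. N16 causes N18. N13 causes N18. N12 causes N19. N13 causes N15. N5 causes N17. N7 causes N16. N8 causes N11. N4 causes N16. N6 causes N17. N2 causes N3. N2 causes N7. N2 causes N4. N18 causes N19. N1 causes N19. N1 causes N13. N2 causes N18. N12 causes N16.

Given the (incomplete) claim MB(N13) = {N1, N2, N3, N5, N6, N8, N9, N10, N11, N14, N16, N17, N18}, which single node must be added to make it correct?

The Markov blanket of a node is its parents, its children, and the other parents of its children.
Pa(N13) = {N1, N2, N3, N6, N9}.
Children of N13: N14, N15, N18.
For each child, the remaining parents (spouses of N13):
  N14's other parents are N8, N10, N11.
  N15: no additional parents.
  N18 also has parents N2, N5, N9, N14, N15, N16, N17.
MB(N13) = {N1, N2, N3, N5, N6, N8, N9, N10, N11, N14, N15, N16, N17, N18}.
Comparing with the claimed set, N15 is missing.

N15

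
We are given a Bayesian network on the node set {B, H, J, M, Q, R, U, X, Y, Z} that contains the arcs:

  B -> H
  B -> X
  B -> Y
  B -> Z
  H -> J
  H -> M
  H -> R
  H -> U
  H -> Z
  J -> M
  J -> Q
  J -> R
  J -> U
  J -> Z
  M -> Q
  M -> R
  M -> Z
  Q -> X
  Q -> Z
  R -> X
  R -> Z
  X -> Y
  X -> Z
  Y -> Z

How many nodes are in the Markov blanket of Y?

8

By definition, MB(Y) is built from Y's parents, Y's children, and the co-parents of Y.
Y has parents B, X.
Ch(Y) = {Z}.
Parents of each child, excluding Y:
  Z: B, H, J, M, Q, R, X
MB(Y) = {B, H, J, M, Q, R, X, Z}, which has 8 nodes.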